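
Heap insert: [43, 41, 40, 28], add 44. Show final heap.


Append 44: [43, 41, 40, 28, 44]
Bubble up: swap idx 4(44) with idx 1(41); swap idx 1(44) with idx 0(43)
Result: [44, 43, 40, 28, 41]


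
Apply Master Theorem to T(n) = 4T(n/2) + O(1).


a=4, b=2, c=0. log_2(4)=2 > c=0. Case 1: O(n^log_b(a)) = O(n^2)
Complexity: O(n^2)


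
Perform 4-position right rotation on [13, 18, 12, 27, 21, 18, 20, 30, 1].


Right rotate by 4: [18, 20, 30, 1, 13, 18, 12, 27, 21]


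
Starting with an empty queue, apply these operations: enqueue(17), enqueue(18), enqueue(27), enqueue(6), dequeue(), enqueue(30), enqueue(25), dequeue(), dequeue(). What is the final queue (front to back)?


enqueue(17) -> [17]
enqueue(18) -> [17, 18]
enqueue(27) -> [17, 18, 27]
enqueue(6) -> [17, 18, 27, 6]
dequeue() returns 17 -> [18, 27, 6]
enqueue(30) -> [18, 27, 6, 30]
enqueue(25) -> [18, 27, 6, 30, 25]
dequeue() returns 18 -> [27, 6, 30, 25]
dequeue() returns 27 -> [6, 30, 25]
Final queue (front to back): [6, 30, 25]


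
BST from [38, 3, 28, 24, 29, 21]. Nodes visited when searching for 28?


BST root = 38
Search for 28: compare at each node
Path: [38, 3, 28]


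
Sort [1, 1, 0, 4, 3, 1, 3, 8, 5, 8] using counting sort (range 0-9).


Count array: [1, 3, 0, 2, 1, 1, 0, 0, 2, 0]
Reconstruct: [0, 1, 1, 1, 3, 3, 4, 5, 8, 8]


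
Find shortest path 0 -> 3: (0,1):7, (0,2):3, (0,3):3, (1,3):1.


Dijkstra from 0:
Distances: {0: 0, 1: 4, 2: 3, 3: 3}
Shortest distance to 3 = 3, path = [0, 3]


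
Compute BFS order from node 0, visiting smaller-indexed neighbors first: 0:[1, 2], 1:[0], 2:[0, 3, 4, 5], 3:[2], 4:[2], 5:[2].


BFS queue: start with [0]
Visit order: [0, 1, 2, 3, 4, 5]


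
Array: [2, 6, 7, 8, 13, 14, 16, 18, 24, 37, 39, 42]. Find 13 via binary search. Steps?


Search for 13:
[0,11] mid=5 arr[5]=14
[0,4] mid=2 arr[2]=7
[3,4] mid=3 arr[3]=8
[4,4] mid=4 arr[4]=13
Total: 4 comparisons


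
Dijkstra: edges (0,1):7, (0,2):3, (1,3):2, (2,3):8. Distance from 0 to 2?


Dijkstra from 0:
Distances: {0: 0, 1: 7, 2: 3, 3: 9}
Shortest distance to 2 = 3, path = [0, 2]


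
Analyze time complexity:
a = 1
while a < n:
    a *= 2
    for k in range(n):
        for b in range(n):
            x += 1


Per nesting level: O(log n) * O(n) * O(n) = O(n^2 log n)
Complexity: O(n^2 log n)


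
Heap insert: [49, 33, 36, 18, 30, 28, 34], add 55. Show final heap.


Append 55: [49, 33, 36, 18, 30, 28, 34, 55]
Bubble up: swap idx 7(55) with idx 3(18); swap idx 3(55) with idx 1(33); swap idx 1(55) with idx 0(49)
Result: [55, 49, 36, 33, 30, 28, 34, 18]


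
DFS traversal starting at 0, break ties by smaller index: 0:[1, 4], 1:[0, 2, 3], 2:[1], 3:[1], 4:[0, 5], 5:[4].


DFS stack-based: start with [0]
Visit order: [0, 1, 2, 3, 4, 5]


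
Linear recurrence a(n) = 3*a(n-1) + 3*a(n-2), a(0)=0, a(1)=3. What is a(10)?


Build bottom-up:
...a(8)=27945, a(9)=105948, a(10)=3*105948+3*27945=401679


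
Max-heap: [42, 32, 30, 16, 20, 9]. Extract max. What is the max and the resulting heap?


Max = 42
Replace root with last, heapify down
Resulting heap: [32, 20, 30, 16, 9]


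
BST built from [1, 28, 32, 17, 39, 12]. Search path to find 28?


BST root = 1
Search for 28: compare at each node
Path: [1, 28]


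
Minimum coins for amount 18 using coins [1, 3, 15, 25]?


dp[0]=0; dp[i]=1+min(dp[i-c] for c in coins)
...dp[13]=5, dp[14]=6, dp[15]=1, dp[16]=2, dp[17]=3, dp[18]=2
Minimum coins for 18 = 2


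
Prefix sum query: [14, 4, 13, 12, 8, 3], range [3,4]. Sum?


Prefix sums: [0, 14, 18, 31, 43, 51, 54]
Sum[3..4] = prefix[5] - prefix[3] = 51 - 31 = 20


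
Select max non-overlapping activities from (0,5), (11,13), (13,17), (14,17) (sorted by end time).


Greedy: pick earliest-ending, then skip overlaps.
Selected (3 activities): [(0, 5), (11, 13), (13, 17)]


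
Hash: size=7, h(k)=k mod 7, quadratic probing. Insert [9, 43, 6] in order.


Insertions: 9->slot 2; 43->slot 1; 6->slot 6
Table: [None, 43, 9, None, None, None, 6]


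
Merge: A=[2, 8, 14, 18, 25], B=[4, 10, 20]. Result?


Compare heads, take smaller each step.
Merged: [2, 4, 8, 10, 14, 18, 20, 25]


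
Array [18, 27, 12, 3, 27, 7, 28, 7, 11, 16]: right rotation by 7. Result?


Right rotate by 7: [3, 27, 7, 28, 7, 11, 16, 18, 27, 12]


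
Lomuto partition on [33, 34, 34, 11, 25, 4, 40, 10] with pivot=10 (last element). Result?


Elements <= 10 go left of pivot.
Result: [4, 10, 34, 11, 25, 33, 40, 34], pivot at index 1


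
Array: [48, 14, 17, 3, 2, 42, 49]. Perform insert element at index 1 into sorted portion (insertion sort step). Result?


After one pass: [14, 48, 17, 3, 2, 42, 49]


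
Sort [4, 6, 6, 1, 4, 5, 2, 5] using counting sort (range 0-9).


Count array: [0, 1, 1, 0, 2, 2, 2, 0, 0, 0]
Reconstruct: [1, 2, 4, 4, 5, 5, 6, 6]


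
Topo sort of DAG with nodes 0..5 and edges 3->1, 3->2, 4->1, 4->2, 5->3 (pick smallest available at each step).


Kahn's algorithm, process smallest node first
Order: [0, 4, 5, 3, 1, 2]


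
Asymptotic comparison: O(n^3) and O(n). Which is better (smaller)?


linear grows slower than cubic
O(n) is asymptotically smaller; O(n^3) grows faster


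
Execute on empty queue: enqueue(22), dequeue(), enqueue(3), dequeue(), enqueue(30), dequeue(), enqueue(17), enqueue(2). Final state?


enqueue(22) -> [22]
dequeue() returns 22 -> []
enqueue(3) -> [3]
dequeue() returns 3 -> []
enqueue(30) -> [30]
dequeue() returns 30 -> []
enqueue(17) -> [17]
enqueue(2) -> [17, 2]
Final queue (front to back): [17, 2]


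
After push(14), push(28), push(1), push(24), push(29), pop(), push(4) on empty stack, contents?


push(14) -> [14]
push(28) -> [14, 28]
push(1) -> [14, 28, 1]
push(24) -> [14, 28, 1, 24]
push(29) -> [14, 28, 1, 24, 29]
pop() returns 29 -> [14, 28, 1, 24]
push(4) -> [14, 28, 1, 24, 4]
Final stack (bottom to top): [14, 28, 1, 24, 4]


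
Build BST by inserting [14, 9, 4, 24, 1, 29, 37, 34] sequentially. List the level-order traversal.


Root = 14; build tree by BST insertion.
Level-Order traversal: [14, 9, 24, 4, 29, 1, 37, 34]


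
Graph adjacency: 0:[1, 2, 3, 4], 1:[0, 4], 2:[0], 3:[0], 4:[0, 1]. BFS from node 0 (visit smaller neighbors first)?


BFS queue: start with [0]
Visit order: [0, 1, 2, 3, 4]


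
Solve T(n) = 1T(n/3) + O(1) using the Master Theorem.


a=1, b=3, c=0. log_3(1)=0 = c=0. Case 2: O(n^c log n) = O(log n)
Complexity: O(log n)


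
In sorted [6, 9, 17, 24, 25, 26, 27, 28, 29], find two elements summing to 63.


Two pointers: lo=0, hi=8
No pair sums to 63


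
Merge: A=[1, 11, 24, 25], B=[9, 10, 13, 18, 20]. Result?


Compare heads, take smaller each step.
Merged: [1, 9, 10, 11, 13, 18, 20, 24, 25]


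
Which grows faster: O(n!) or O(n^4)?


quartic grows slower than factorial
O(n^4) is asymptotically smaller; O(n!) grows faster


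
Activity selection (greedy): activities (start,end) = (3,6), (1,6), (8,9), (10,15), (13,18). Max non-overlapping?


Greedy: pick earliest-ending, then skip overlaps.
Selected (3 activities): [(3, 6), (8, 9), (10, 15)]


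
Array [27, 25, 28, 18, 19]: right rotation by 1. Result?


Right rotate by 1: [19, 27, 25, 28, 18]


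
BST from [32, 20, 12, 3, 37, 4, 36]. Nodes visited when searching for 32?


BST root = 32
Search for 32: compare at each node
Path: [32]


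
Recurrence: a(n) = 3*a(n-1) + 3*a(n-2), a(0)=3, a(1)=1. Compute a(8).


Build bottom-up:
...a(6)=2187, a(7)=8289, a(8)=3*8289+3*2187=31428


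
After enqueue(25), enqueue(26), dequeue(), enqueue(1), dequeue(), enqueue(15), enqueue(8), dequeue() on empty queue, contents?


enqueue(25) -> [25]
enqueue(26) -> [25, 26]
dequeue() returns 25 -> [26]
enqueue(1) -> [26, 1]
dequeue() returns 26 -> [1]
enqueue(15) -> [1, 15]
enqueue(8) -> [1, 15, 8]
dequeue() returns 1 -> [15, 8]
Final queue (front to back): [15, 8]


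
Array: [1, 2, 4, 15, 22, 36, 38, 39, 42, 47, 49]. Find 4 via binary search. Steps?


Search for 4:
[0,10] mid=5 arr[5]=36
[0,4] mid=2 arr[2]=4
Total: 2 comparisons


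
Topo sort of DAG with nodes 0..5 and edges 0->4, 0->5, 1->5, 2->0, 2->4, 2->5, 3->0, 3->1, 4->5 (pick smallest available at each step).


Kahn's algorithm, process smallest node first
Order: [2, 3, 0, 1, 4, 5]


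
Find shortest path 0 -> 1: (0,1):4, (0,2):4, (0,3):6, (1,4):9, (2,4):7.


Dijkstra from 0:
Distances: {0: 0, 1: 4, 2: 4, 3: 6, 4: 11}
Shortest distance to 1 = 4, path = [0, 1]


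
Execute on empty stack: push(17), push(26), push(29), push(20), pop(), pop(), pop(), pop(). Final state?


push(17) -> [17]
push(26) -> [17, 26]
push(29) -> [17, 26, 29]
push(20) -> [17, 26, 29, 20]
pop() returns 20 -> [17, 26, 29]
pop() returns 29 -> [17, 26]
pop() returns 26 -> [17]
pop() returns 17 -> []
Final stack (bottom to top): []


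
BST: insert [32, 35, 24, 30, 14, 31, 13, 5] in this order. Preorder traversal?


Root = 32; build tree by BST insertion.
Preorder traversal: [32, 24, 14, 13, 5, 30, 31, 35]


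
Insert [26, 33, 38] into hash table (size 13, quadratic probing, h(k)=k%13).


Insertions: 26->slot 0; 33->slot 7; 38->slot 12
Table: [26, None, None, None, None, None, None, 33, None, None, None, None, 38]


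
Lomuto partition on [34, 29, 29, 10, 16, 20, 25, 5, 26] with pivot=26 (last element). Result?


Elements <= 26 go left of pivot.
Result: [10, 16, 20, 25, 5, 26, 34, 29, 29], pivot at index 5


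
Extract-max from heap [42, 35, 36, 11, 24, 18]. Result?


Max = 42
Replace root with last, heapify down
Resulting heap: [36, 35, 18, 11, 24]


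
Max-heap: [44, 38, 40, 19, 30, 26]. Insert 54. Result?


Append 54: [44, 38, 40, 19, 30, 26, 54]
Bubble up: swap idx 6(54) with idx 2(40); swap idx 2(54) with idx 0(44)
Result: [54, 38, 44, 19, 30, 26, 40]


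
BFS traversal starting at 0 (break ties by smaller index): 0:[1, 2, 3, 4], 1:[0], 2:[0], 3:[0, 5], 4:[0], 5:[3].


BFS queue: start with [0]
Visit order: [0, 1, 2, 3, 4, 5]


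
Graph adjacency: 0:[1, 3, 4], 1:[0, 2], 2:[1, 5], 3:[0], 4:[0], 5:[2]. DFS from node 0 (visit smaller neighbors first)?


DFS stack-based: start with [0]
Visit order: [0, 1, 2, 5, 3, 4]


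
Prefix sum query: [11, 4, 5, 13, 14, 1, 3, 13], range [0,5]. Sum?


Prefix sums: [0, 11, 15, 20, 33, 47, 48, 51, 64]
Sum[0..5] = prefix[6] - prefix[0] = 48 - 0 = 48


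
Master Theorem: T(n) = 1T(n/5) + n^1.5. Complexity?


a=1, b=5, c=1.5. log_5(1)=0 < c=1.5. Case 3: O(n^c) = O(n^1.500)
Complexity: O(n^1.500)


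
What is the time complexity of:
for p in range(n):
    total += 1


Per nesting level: O(n) = O(n)
Complexity: O(n)


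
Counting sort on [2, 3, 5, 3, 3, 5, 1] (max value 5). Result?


Count array: [0, 1, 1, 3, 0, 2]
Reconstruct: [1, 2, 3, 3, 3, 5, 5]


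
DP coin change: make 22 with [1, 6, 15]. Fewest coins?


dp[0]=0; dp[i]=1+min(dp[i-c] for c in coins)
...dp[17]=3, dp[18]=3, dp[19]=4, dp[20]=5, dp[21]=2, dp[22]=3
Minimum coins for 22 = 3


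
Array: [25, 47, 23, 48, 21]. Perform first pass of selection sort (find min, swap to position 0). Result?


After one pass: [21, 47, 23, 48, 25]


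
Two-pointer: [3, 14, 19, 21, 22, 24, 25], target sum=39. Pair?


Two pointers: lo=0, hi=6
Found pair: (14, 25) summing to 39


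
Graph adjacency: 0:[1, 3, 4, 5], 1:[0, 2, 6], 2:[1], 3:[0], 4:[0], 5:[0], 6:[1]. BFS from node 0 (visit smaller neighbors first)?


BFS queue: start with [0]
Visit order: [0, 1, 3, 4, 5, 2, 6]


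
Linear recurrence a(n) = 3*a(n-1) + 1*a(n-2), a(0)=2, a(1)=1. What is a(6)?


Build bottom-up:
...a(4)=53, a(5)=175, a(6)=3*175+1*53=578


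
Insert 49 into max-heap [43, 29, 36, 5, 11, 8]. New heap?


Append 49: [43, 29, 36, 5, 11, 8, 49]
Bubble up: swap idx 6(49) with idx 2(36); swap idx 2(49) with idx 0(43)
Result: [49, 29, 43, 5, 11, 8, 36]


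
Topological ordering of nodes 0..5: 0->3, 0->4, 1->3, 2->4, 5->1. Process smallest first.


Kahn's algorithm, process smallest node first
Order: [0, 2, 4, 5, 1, 3]


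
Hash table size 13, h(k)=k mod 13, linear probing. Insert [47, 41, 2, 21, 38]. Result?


Insertions: 47->slot 8; 41->slot 2; 2->slot 3; 21->slot 9; 38->slot 12
Table: [None, None, 41, 2, None, None, None, None, 47, 21, None, None, 38]


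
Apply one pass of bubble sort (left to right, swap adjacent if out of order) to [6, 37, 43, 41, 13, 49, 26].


After one pass: [6, 37, 41, 13, 43, 26, 49]


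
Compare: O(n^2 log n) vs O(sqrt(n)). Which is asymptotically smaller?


sublinear grows slower than n^2 log n
O(sqrt(n)) is asymptotically smaller; O(n^2 log n) grows faster


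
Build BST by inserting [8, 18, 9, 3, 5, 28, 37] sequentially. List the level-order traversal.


Root = 8; build tree by BST insertion.
Level-Order traversal: [8, 3, 18, 5, 9, 28, 37]


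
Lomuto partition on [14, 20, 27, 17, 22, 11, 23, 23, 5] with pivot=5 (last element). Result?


Elements <= 5 go left of pivot.
Result: [5, 20, 27, 17, 22, 11, 23, 23, 14], pivot at index 0


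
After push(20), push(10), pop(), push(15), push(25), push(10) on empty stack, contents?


push(20) -> [20]
push(10) -> [20, 10]
pop() returns 10 -> [20]
push(15) -> [20, 15]
push(25) -> [20, 15, 25]
push(10) -> [20, 15, 25, 10]
Final stack (bottom to top): [20, 15, 25, 10]


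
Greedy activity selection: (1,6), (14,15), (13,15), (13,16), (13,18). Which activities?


Greedy: pick earliest-ending, then skip overlaps.
Selected (2 activities): [(1, 6), (14, 15)]


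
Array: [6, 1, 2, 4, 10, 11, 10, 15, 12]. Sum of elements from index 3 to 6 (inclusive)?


Prefix sums: [0, 6, 7, 9, 13, 23, 34, 44, 59, 71]
Sum[3..6] = prefix[7] - prefix[3] = 44 - 9 = 35


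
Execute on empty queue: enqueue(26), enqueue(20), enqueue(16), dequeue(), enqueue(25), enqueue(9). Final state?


enqueue(26) -> [26]
enqueue(20) -> [26, 20]
enqueue(16) -> [26, 20, 16]
dequeue() returns 26 -> [20, 16]
enqueue(25) -> [20, 16, 25]
enqueue(9) -> [20, 16, 25, 9]
Final queue (front to back): [20, 16, 25, 9]


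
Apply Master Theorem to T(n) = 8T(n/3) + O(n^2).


a=8, b=3, c=2. log_3(8)=1.893 < c=2. Case 3: O(n^c) = O(n^2)
Complexity: O(n^2)


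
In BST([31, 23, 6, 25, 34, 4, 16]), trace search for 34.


BST root = 31
Search for 34: compare at each node
Path: [31, 34]


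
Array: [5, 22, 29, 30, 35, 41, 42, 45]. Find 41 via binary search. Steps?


Search for 41:
[0,7] mid=3 arr[3]=30
[4,7] mid=5 arr[5]=41
Total: 2 comparisons


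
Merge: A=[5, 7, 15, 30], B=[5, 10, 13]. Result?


Compare heads, take smaller each step.
Merged: [5, 5, 7, 10, 13, 15, 30]


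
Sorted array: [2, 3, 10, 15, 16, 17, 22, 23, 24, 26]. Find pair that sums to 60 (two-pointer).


Two pointers: lo=0, hi=9
No pair sums to 60


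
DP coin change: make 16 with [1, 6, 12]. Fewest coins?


dp[0]=0; dp[i]=1+min(dp[i-c] for c in coins)
...dp[11]=6, dp[12]=1, dp[13]=2, dp[14]=3, dp[15]=4, dp[16]=5
Minimum coins for 16 = 5


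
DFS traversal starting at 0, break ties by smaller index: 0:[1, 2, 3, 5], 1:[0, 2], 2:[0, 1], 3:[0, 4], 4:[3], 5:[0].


DFS stack-based: start with [0]
Visit order: [0, 1, 2, 3, 4, 5]


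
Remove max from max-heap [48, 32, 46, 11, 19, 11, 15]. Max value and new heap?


Max = 48
Replace root with last, heapify down
Resulting heap: [46, 32, 15, 11, 19, 11]


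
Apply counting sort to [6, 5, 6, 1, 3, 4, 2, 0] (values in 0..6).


Count array: [1, 1, 1, 1, 1, 1, 2]
Reconstruct: [0, 1, 2, 3, 4, 5, 6, 6]


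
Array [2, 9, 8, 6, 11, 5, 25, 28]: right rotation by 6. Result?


Right rotate by 6: [8, 6, 11, 5, 25, 28, 2, 9]


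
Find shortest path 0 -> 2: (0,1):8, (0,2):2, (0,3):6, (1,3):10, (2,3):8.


Dijkstra from 0:
Distances: {0: 0, 1: 8, 2: 2, 3: 6}
Shortest distance to 2 = 2, path = [0, 2]


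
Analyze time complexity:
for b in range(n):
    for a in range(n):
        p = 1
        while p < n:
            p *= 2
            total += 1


Per nesting level: O(n) * O(n) * O(log n) = O(n^2 log n)
Complexity: O(n^2 log n)


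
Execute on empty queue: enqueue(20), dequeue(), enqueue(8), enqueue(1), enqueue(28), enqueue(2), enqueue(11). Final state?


enqueue(20) -> [20]
dequeue() returns 20 -> []
enqueue(8) -> [8]
enqueue(1) -> [8, 1]
enqueue(28) -> [8, 1, 28]
enqueue(2) -> [8, 1, 28, 2]
enqueue(11) -> [8, 1, 28, 2, 11]
Final queue (front to back): [8, 1, 28, 2, 11]


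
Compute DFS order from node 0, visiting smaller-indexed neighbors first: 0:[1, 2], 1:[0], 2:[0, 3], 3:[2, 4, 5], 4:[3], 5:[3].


DFS stack-based: start with [0]
Visit order: [0, 1, 2, 3, 4, 5]


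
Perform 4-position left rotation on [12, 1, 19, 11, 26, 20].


Left rotate by 4: [26, 20, 12, 1, 19, 11]


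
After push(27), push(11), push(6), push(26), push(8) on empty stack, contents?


push(27) -> [27]
push(11) -> [27, 11]
push(6) -> [27, 11, 6]
push(26) -> [27, 11, 6, 26]
push(8) -> [27, 11, 6, 26, 8]
Final stack (bottom to top): [27, 11, 6, 26, 8]


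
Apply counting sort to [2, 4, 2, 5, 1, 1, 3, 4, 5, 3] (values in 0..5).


Count array: [0, 2, 2, 2, 2, 2]
Reconstruct: [1, 1, 2, 2, 3, 3, 4, 4, 5, 5]


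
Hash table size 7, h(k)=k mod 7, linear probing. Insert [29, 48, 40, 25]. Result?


Insertions: 29->slot 1; 48->slot 6; 40->slot 5; 25->slot 4
Table: [None, 29, None, None, 25, 40, 48]


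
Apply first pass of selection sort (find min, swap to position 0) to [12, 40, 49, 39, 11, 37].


After one pass: [11, 40, 49, 39, 12, 37]


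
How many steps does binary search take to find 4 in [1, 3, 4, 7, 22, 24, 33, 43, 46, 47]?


Search for 4:
[0,9] mid=4 arr[4]=22
[0,3] mid=1 arr[1]=3
[2,3] mid=2 arr[2]=4
Total: 3 comparisons


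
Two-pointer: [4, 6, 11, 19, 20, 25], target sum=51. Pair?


Two pointers: lo=0, hi=5
No pair sums to 51


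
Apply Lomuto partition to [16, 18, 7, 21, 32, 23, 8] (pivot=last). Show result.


Elements <= 8 go left of pivot.
Result: [7, 8, 16, 21, 32, 23, 18], pivot at index 1


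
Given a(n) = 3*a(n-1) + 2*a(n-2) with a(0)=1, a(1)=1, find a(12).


Build bottom-up:
...a(10)=124373, a(11)=442961, a(12)=3*442961+2*124373=1577629


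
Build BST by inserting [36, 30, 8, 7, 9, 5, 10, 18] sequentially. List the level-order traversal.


Root = 36; build tree by BST insertion.
Level-Order traversal: [36, 30, 8, 7, 9, 5, 10, 18]


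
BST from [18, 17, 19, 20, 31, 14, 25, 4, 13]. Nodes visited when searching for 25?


BST root = 18
Search for 25: compare at each node
Path: [18, 19, 20, 31, 25]


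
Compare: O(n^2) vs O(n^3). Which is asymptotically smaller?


quadratic grows slower than cubic
O(n^2) is asymptotically smaller; O(n^3) grows faster


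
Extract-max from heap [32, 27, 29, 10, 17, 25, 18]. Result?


Max = 32
Replace root with last, heapify down
Resulting heap: [29, 27, 25, 10, 17, 18]


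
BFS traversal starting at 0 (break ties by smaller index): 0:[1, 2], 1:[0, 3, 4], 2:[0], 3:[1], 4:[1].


BFS queue: start with [0]
Visit order: [0, 1, 2, 3, 4]


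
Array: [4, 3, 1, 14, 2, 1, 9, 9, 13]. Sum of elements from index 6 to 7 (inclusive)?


Prefix sums: [0, 4, 7, 8, 22, 24, 25, 34, 43, 56]
Sum[6..7] = prefix[8] - prefix[6] = 43 - 25 = 18


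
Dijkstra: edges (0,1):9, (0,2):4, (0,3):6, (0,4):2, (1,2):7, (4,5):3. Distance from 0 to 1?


Dijkstra from 0:
Distances: {0: 0, 1: 9, 2: 4, 3: 6, 4: 2, 5: 5}
Shortest distance to 1 = 9, path = [0, 1]


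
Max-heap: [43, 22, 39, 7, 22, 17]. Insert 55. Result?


Append 55: [43, 22, 39, 7, 22, 17, 55]
Bubble up: swap idx 6(55) with idx 2(39); swap idx 2(55) with idx 0(43)
Result: [55, 22, 43, 7, 22, 17, 39]


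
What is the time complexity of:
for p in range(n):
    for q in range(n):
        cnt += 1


Per nesting level: O(n) * O(n) = O(n^2)
Complexity: O(n^2)


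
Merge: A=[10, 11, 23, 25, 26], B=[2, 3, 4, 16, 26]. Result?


Compare heads, take smaller each step.
Merged: [2, 3, 4, 10, 11, 16, 23, 25, 26, 26]


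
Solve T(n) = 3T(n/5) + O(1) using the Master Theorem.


a=3, b=5, c=0. log_5(3)=0.683 > c=0. Case 1: O(n^log_b(a)) = O(n^0.683)
Complexity: O(n^0.683)


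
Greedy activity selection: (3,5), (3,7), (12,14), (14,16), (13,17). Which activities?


Greedy: pick earliest-ending, then skip overlaps.
Selected (3 activities): [(3, 5), (12, 14), (14, 16)]


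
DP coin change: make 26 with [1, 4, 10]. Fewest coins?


dp[0]=0; dp[i]=1+min(dp[i-c] for c in coins)
...dp[21]=3, dp[22]=4, dp[23]=5, dp[24]=3, dp[25]=4, dp[26]=5
Minimum coins for 26 = 5


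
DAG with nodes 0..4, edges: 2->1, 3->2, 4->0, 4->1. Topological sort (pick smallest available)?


Kahn's algorithm, process smallest node first
Order: [3, 2, 4, 0, 1]


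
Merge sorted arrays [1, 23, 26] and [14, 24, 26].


Compare heads, take smaller each step.
Merged: [1, 14, 23, 24, 26, 26]


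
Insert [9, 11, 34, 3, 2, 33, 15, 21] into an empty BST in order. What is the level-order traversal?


Root = 9; build tree by BST insertion.
Level-Order traversal: [9, 3, 11, 2, 34, 33, 15, 21]


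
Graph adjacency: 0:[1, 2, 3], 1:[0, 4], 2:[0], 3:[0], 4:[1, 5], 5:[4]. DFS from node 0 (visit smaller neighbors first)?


DFS stack-based: start with [0]
Visit order: [0, 1, 4, 5, 2, 3]


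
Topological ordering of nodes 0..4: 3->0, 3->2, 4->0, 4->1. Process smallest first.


Kahn's algorithm, process smallest node first
Order: [3, 2, 4, 0, 1]


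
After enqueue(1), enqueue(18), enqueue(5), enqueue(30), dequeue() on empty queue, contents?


enqueue(1) -> [1]
enqueue(18) -> [1, 18]
enqueue(5) -> [1, 18, 5]
enqueue(30) -> [1, 18, 5, 30]
dequeue() returns 1 -> [18, 5, 30]
Final queue (front to back): [18, 5, 30]


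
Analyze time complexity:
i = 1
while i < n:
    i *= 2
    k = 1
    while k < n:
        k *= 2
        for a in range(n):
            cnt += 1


Per nesting level: O(log n) * O(log n) * O(n) = O(n (log n)^2)
Complexity: O(n (log n)^2)


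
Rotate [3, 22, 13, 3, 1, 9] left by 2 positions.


Left rotate by 2: [13, 3, 1, 9, 3, 22]


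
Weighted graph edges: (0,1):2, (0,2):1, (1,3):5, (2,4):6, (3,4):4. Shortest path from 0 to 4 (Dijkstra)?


Dijkstra from 0:
Distances: {0: 0, 1: 2, 2: 1, 3: 7, 4: 7}
Shortest distance to 4 = 7, path = [0, 2, 4]


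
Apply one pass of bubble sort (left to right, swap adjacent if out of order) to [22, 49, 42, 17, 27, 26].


After one pass: [22, 42, 17, 27, 26, 49]


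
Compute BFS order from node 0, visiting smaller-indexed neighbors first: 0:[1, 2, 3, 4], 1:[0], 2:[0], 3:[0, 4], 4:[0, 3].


BFS queue: start with [0]
Visit order: [0, 1, 2, 3, 4]


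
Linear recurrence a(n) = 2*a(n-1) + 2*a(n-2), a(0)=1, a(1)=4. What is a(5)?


Build bottom-up:
...a(3)=28, a(4)=76, a(5)=2*76+2*28=208


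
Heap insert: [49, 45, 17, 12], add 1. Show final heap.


Append 1: [49, 45, 17, 12, 1]
Bubble up: no swaps needed
Result: [49, 45, 17, 12, 1]


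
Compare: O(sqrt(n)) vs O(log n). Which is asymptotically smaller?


logarithmic grows slower than sublinear
O(log n) is asymptotically smaller; O(sqrt(n)) grows faster


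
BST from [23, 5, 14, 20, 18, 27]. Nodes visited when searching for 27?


BST root = 23
Search for 27: compare at each node
Path: [23, 27]


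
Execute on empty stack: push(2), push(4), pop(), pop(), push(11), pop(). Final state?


push(2) -> [2]
push(4) -> [2, 4]
pop() returns 4 -> [2]
pop() returns 2 -> []
push(11) -> [11]
pop() returns 11 -> []
Final stack (bottom to top): []


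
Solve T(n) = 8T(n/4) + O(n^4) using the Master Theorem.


a=8, b=4, c=4. log_4(8)=1.5 < c=4. Case 3: O(n^c) = O(n^4)
Complexity: O(n^4)


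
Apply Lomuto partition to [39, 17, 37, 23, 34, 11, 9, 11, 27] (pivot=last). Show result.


Elements <= 27 go left of pivot.
Result: [17, 23, 11, 9, 11, 27, 39, 34, 37], pivot at index 5


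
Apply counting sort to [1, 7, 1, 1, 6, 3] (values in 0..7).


Count array: [0, 3, 0, 1, 0, 0, 1, 1]
Reconstruct: [1, 1, 1, 3, 6, 7]


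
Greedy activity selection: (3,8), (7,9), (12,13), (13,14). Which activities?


Greedy: pick earliest-ending, then skip overlaps.
Selected (3 activities): [(3, 8), (12, 13), (13, 14)]


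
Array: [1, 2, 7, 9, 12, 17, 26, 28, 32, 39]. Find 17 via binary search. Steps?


Search for 17:
[0,9] mid=4 arr[4]=12
[5,9] mid=7 arr[7]=28
[5,6] mid=5 arr[5]=17
Total: 3 comparisons


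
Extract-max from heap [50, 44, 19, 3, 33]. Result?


Max = 50
Replace root with last, heapify down
Resulting heap: [44, 33, 19, 3]


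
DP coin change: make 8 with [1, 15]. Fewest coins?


dp[0]=0; dp[i]=1+min(dp[i-c] for c in coins)
...dp[3]=3, dp[4]=4, dp[5]=5, dp[6]=6, dp[7]=7, dp[8]=8
Minimum coins for 8 = 8


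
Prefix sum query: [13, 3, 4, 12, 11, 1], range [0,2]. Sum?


Prefix sums: [0, 13, 16, 20, 32, 43, 44]
Sum[0..2] = prefix[3] - prefix[0] = 20 - 0 = 20


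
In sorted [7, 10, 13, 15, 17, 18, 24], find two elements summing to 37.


Two pointers: lo=0, hi=6
Found pair: (13, 24) summing to 37


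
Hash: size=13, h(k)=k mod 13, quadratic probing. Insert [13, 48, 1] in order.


Insertions: 13->slot 0; 48->slot 9; 1->slot 1
Table: [13, 1, None, None, None, None, None, None, None, 48, None, None, None]


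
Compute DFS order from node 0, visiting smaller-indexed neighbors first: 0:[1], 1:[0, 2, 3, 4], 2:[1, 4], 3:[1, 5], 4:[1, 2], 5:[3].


DFS stack-based: start with [0]
Visit order: [0, 1, 2, 4, 3, 5]


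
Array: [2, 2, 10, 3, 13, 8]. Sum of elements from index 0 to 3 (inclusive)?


Prefix sums: [0, 2, 4, 14, 17, 30, 38]
Sum[0..3] = prefix[4] - prefix[0] = 17 - 0 = 17


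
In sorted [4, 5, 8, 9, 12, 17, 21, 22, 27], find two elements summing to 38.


Two pointers: lo=0, hi=8
Found pair: (17, 21) summing to 38


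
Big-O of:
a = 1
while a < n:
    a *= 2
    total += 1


Per nesting level: O(log n) = O(log n)
Complexity: O(log n)


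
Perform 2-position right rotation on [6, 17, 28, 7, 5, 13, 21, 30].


Right rotate by 2: [21, 30, 6, 17, 28, 7, 5, 13]


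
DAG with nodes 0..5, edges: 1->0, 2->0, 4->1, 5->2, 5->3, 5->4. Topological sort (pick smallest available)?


Kahn's algorithm, process smallest node first
Order: [5, 2, 3, 4, 1, 0]


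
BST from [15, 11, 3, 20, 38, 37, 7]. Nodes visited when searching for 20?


BST root = 15
Search for 20: compare at each node
Path: [15, 20]


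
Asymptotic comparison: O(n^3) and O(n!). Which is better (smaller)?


cubic grows slower than factorial
O(n^3) is asymptotically smaller; O(n!) grows faster


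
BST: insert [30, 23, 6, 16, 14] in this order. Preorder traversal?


Root = 30; build tree by BST insertion.
Preorder traversal: [30, 23, 6, 16, 14]


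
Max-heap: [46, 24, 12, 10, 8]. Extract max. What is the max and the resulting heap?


Max = 46
Replace root with last, heapify down
Resulting heap: [24, 10, 12, 8]


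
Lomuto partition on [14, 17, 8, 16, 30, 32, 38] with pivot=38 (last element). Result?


Elements <= 38 go left of pivot.
Result: [14, 17, 8, 16, 30, 32, 38], pivot at index 6


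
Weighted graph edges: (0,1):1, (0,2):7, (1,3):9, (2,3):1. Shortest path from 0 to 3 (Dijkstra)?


Dijkstra from 0:
Distances: {0: 0, 1: 1, 2: 7, 3: 8}
Shortest distance to 3 = 8, path = [0, 2, 3]


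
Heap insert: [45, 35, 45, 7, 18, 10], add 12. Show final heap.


Append 12: [45, 35, 45, 7, 18, 10, 12]
Bubble up: no swaps needed
Result: [45, 35, 45, 7, 18, 10, 12]


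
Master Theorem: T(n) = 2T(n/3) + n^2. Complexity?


a=2, b=3, c=2. log_3(2)=0.631 < c=2. Case 3: O(n^c) = O(n^2)
Complexity: O(n^2)


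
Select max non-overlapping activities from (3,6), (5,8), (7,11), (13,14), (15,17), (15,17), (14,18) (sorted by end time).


Greedy: pick earliest-ending, then skip overlaps.
Selected (4 activities): [(3, 6), (7, 11), (13, 14), (15, 17)]


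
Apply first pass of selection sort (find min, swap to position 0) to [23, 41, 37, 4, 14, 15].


After one pass: [4, 41, 37, 23, 14, 15]


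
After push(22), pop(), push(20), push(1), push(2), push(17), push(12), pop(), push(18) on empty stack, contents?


push(22) -> [22]
pop() returns 22 -> []
push(20) -> [20]
push(1) -> [20, 1]
push(2) -> [20, 1, 2]
push(17) -> [20, 1, 2, 17]
push(12) -> [20, 1, 2, 17, 12]
pop() returns 12 -> [20, 1, 2, 17]
push(18) -> [20, 1, 2, 17, 18]
Final stack (bottom to top): [20, 1, 2, 17, 18]


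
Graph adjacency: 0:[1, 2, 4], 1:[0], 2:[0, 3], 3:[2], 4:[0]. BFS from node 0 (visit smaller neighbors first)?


BFS queue: start with [0]
Visit order: [0, 1, 2, 4, 3]


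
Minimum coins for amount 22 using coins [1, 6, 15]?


dp[0]=0; dp[i]=1+min(dp[i-c] for c in coins)
...dp[17]=3, dp[18]=3, dp[19]=4, dp[20]=5, dp[21]=2, dp[22]=3
Minimum coins for 22 = 3


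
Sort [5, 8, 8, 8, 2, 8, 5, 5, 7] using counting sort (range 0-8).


Count array: [0, 0, 1, 0, 0, 3, 0, 1, 4]
Reconstruct: [2, 5, 5, 5, 7, 8, 8, 8, 8]


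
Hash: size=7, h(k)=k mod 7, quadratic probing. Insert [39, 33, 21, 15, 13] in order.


Insertions: 39->slot 4; 33->slot 5; 21->slot 0; 15->slot 1; 13->slot 6
Table: [21, 15, None, None, 39, 33, 13]


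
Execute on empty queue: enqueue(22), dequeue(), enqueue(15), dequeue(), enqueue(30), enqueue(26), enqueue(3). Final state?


enqueue(22) -> [22]
dequeue() returns 22 -> []
enqueue(15) -> [15]
dequeue() returns 15 -> []
enqueue(30) -> [30]
enqueue(26) -> [30, 26]
enqueue(3) -> [30, 26, 3]
Final queue (front to back): [30, 26, 3]


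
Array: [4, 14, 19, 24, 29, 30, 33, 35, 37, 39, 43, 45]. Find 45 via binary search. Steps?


Search for 45:
[0,11] mid=5 arr[5]=30
[6,11] mid=8 arr[8]=37
[9,11] mid=10 arr[10]=43
[11,11] mid=11 arr[11]=45
Total: 4 comparisons


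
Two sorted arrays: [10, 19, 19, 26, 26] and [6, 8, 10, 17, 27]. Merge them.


Compare heads, take smaller each step.
Merged: [6, 8, 10, 10, 17, 19, 19, 26, 26, 27]


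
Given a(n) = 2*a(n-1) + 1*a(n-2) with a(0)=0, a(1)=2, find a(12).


Build bottom-up:
...a(10)=4756, a(11)=11482, a(12)=2*11482+1*4756=27720


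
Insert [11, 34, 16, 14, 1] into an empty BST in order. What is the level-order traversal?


Root = 11; build tree by BST insertion.
Level-Order traversal: [11, 1, 34, 16, 14]


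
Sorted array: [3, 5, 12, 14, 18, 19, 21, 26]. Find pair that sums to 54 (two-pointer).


Two pointers: lo=0, hi=7
No pair sums to 54


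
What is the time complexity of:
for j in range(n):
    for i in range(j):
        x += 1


Per nesting level: O(n) * O(n) [triangular over j] = O(n^2)
Complexity: O(n^2)


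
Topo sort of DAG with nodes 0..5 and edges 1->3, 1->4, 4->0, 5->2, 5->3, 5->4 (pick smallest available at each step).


Kahn's algorithm, process smallest node first
Order: [1, 5, 2, 3, 4, 0]


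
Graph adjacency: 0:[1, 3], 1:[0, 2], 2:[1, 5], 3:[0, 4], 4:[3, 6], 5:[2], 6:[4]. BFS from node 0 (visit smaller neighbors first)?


BFS queue: start with [0]
Visit order: [0, 1, 3, 2, 4, 5, 6]


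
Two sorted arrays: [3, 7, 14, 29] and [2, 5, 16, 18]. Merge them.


Compare heads, take smaller each step.
Merged: [2, 3, 5, 7, 14, 16, 18, 29]


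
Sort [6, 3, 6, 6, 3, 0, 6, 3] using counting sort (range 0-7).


Count array: [1, 0, 0, 3, 0, 0, 4, 0]
Reconstruct: [0, 3, 3, 3, 6, 6, 6, 6]


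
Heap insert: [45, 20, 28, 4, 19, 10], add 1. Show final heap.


Append 1: [45, 20, 28, 4, 19, 10, 1]
Bubble up: no swaps needed
Result: [45, 20, 28, 4, 19, 10, 1]


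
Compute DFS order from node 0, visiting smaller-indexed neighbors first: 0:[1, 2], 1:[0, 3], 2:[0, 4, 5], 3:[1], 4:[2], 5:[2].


DFS stack-based: start with [0]
Visit order: [0, 1, 3, 2, 4, 5]


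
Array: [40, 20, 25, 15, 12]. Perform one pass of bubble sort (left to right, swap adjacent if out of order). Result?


After one pass: [20, 25, 15, 12, 40]


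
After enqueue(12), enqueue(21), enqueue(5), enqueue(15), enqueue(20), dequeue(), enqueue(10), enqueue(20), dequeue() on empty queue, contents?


enqueue(12) -> [12]
enqueue(21) -> [12, 21]
enqueue(5) -> [12, 21, 5]
enqueue(15) -> [12, 21, 5, 15]
enqueue(20) -> [12, 21, 5, 15, 20]
dequeue() returns 12 -> [21, 5, 15, 20]
enqueue(10) -> [21, 5, 15, 20, 10]
enqueue(20) -> [21, 5, 15, 20, 10, 20]
dequeue() returns 21 -> [5, 15, 20, 10, 20]
Final queue (front to back): [5, 15, 20, 10, 20]


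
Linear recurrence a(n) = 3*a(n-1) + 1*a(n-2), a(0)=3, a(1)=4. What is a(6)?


Build bottom-up:
...a(4)=162, a(5)=535, a(6)=3*535+1*162=1767


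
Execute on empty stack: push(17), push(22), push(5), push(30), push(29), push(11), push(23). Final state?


push(17) -> [17]
push(22) -> [17, 22]
push(5) -> [17, 22, 5]
push(30) -> [17, 22, 5, 30]
push(29) -> [17, 22, 5, 30, 29]
push(11) -> [17, 22, 5, 30, 29, 11]
push(23) -> [17, 22, 5, 30, 29, 11, 23]
Final stack (bottom to top): [17, 22, 5, 30, 29, 11, 23]


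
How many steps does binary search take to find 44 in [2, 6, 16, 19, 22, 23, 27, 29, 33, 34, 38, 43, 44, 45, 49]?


Search for 44:
[0,14] mid=7 arr[7]=29
[8,14] mid=11 arr[11]=43
[12,14] mid=13 arr[13]=45
[12,12] mid=12 arr[12]=44
Total: 4 comparisons


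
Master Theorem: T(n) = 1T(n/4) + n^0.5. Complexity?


a=1, b=4, c=0.5. log_4(1)=0 < c=0.5. Case 3: O(n^c) = O(sqrt(n))
Complexity: O(sqrt(n))


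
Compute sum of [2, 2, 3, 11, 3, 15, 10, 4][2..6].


Prefix sums: [0, 2, 4, 7, 18, 21, 36, 46, 50]
Sum[2..6] = prefix[7] - prefix[2] = 46 - 4 = 42


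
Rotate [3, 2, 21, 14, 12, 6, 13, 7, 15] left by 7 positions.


Left rotate by 7: [7, 15, 3, 2, 21, 14, 12, 6, 13]


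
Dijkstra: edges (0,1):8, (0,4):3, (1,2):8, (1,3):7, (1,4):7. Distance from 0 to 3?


Dijkstra from 0:
Distances: {0: 0, 1: 8, 2: 16, 3: 15, 4: 3}
Shortest distance to 3 = 15, path = [0, 1, 3]


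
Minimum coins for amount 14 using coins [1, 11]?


dp[0]=0; dp[i]=1+min(dp[i-c] for c in coins)
...dp[9]=9, dp[10]=10, dp[11]=1, dp[12]=2, dp[13]=3, dp[14]=4
Minimum coins for 14 = 4


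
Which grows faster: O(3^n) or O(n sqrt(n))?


n^1.5 grows slower than exponential (base 3)
O(n sqrt(n)) is asymptotically smaller; O(3^n) grows faster


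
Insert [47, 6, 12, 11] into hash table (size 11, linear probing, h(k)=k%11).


Insertions: 47->slot 3; 6->slot 6; 12->slot 1; 11->slot 0
Table: [11, 12, None, 47, None, None, 6, None, None, None, None]


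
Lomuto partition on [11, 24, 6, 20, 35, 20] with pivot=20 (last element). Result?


Elements <= 20 go left of pivot.
Result: [11, 6, 20, 20, 35, 24], pivot at index 3


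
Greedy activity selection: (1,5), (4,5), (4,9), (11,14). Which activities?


Greedy: pick earliest-ending, then skip overlaps.
Selected (2 activities): [(1, 5), (11, 14)]


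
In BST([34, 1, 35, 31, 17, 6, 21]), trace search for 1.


BST root = 34
Search for 1: compare at each node
Path: [34, 1]


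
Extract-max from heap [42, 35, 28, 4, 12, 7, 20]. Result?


Max = 42
Replace root with last, heapify down
Resulting heap: [35, 20, 28, 4, 12, 7]


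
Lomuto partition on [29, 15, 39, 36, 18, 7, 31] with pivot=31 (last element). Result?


Elements <= 31 go left of pivot.
Result: [29, 15, 18, 7, 31, 36, 39], pivot at index 4


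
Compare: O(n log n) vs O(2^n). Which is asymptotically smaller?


linearithmic grows slower than exponential
O(n log n) is asymptotically smaller; O(2^n) grows faster


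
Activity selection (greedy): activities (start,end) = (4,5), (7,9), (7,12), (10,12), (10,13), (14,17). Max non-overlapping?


Greedy: pick earliest-ending, then skip overlaps.
Selected (4 activities): [(4, 5), (7, 9), (10, 12), (14, 17)]


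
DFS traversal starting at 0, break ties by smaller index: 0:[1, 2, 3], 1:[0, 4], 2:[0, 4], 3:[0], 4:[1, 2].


DFS stack-based: start with [0]
Visit order: [0, 1, 4, 2, 3]


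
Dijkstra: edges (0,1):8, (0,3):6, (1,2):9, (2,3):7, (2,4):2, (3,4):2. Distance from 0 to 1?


Dijkstra from 0:
Distances: {0: 0, 1: 8, 2: 10, 3: 6, 4: 8}
Shortest distance to 1 = 8, path = [0, 1]


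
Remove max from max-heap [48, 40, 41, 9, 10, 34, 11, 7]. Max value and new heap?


Max = 48
Replace root with last, heapify down
Resulting heap: [41, 40, 34, 9, 10, 7, 11]


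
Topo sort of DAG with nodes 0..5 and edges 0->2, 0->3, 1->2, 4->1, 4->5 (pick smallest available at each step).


Kahn's algorithm, process smallest node first
Order: [0, 3, 4, 1, 2, 5]


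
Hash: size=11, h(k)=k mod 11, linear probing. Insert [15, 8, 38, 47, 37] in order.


Insertions: 15->slot 4; 8->slot 8; 38->slot 5; 47->slot 3; 37->slot 6
Table: [None, None, None, 47, 15, 38, 37, None, 8, None, None]


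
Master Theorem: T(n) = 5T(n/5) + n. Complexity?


a=5, b=5, c=1. log_5(5)=1 = c=1. Case 2: O(n^c log n) = O(n log n)
Complexity: O(n log n)


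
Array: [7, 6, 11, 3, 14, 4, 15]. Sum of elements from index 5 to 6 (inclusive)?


Prefix sums: [0, 7, 13, 24, 27, 41, 45, 60]
Sum[5..6] = prefix[7] - prefix[5] = 60 - 41 = 19


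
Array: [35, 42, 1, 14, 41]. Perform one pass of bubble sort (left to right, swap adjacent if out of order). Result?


After one pass: [35, 1, 14, 41, 42]


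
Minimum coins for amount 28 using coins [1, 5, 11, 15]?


dp[0]=0; dp[i]=1+min(dp[i-c] for c in coins)
...dp[23]=3, dp[24]=4, dp[25]=3, dp[26]=2, dp[27]=3, dp[28]=4
Minimum coins for 28 = 4


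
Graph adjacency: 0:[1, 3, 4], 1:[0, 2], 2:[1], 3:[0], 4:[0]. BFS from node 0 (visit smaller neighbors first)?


BFS queue: start with [0]
Visit order: [0, 1, 3, 4, 2]


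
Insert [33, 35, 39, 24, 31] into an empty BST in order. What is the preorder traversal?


Root = 33; build tree by BST insertion.
Preorder traversal: [33, 24, 31, 35, 39]


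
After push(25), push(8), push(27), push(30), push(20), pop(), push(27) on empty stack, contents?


push(25) -> [25]
push(8) -> [25, 8]
push(27) -> [25, 8, 27]
push(30) -> [25, 8, 27, 30]
push(20) -> [25, 8, 27, 30, 20]
pop() returns 20 -> [25, 8, 27, 30]
push(27) -> [25, 8, 27, 30, 27]
Final stack (bottom to top): [25, 8, 27, 30, 27]


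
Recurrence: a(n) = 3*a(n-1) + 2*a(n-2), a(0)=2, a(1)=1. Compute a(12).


Build bottom-up:
...a(10)=169099, a(11)=602255, a(12)=3*602255+2*169099=2144963


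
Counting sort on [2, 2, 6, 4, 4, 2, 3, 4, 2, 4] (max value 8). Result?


Count array: [0, 0, 4, 1, 4, 0, 1, 0, 0]
Reconstruct: [2, 2, 2, 2, 3, 4, 4, 4, 4, 6]


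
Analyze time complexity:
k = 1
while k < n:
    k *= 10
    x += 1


Per nesting level: O(log n) = O(log n)
Complexity: O(log n)


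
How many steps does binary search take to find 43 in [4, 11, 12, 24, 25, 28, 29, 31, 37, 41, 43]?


Search for 43:
[0,10] mid=5 arr[5]=28
[6,10] mid=8 arr[8]=37
[9,10] mid=9 arr[9]=41
[10,10] mid=10 arr[10]=43
Total: 4 comparisons


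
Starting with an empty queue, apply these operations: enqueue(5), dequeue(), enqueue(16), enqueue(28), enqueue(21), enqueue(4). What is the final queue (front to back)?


enqueue(5) -> [5]
dequeue() returns 5 -> []
enqueue(16) -> [16]
enqueue(28) -> [16, 28]
enqueue(21) -> [16, 28, 21]
enqueue(4) -> [16, 28, 21, 4]
Final queue (front to back): [16, 28, 21, 4]


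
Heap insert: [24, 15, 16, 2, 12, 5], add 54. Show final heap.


Append 54: [24, 15, 16, 2, 12, 5, 54]
Bubble up: swap idx 6(54) with idx 2(16); swap idx 2(54) with idx 0(24)
Result: [54, 15, 24, 2, 12, 5, 16]


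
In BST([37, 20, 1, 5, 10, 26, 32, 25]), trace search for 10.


BST root = 37
Search for 10: compare at each node
Path: [37, 20, 1, 5, 10]


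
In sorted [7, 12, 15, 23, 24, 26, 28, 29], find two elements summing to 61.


Two pointers: lo=0, hi=7
No pair sums to 61


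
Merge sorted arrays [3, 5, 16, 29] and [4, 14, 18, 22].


Compare heads, take smaller each step.
Merged: [3, 4, 5, 14, 16, 18, 22, 29]
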